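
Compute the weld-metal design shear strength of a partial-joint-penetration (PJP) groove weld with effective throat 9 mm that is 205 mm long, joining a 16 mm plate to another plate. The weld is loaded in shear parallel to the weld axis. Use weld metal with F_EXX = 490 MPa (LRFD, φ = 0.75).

φR_n ≈ 407 kN

Effective throat (given) t_e = 9 mm.
A_we = 9 × 205 = 1845 mm².
F_nw = 0.6 F_EXX = 294 MPa.
φR_n = 0.75 × 294 × 1845 × 10⁻³ = 406.8 kN.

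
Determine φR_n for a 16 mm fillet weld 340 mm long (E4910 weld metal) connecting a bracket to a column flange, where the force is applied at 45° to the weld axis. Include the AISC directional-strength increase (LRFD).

φR_n ≈ 1100 kN

E49XX → F_EXX = 490 MPa.
t_e = 0.707 × 16 = 11.31 mm; A_we = 11.31 × 340 = 3846 mm².
Directional factor: 1.0 + 0.5 sin^1.5(45°) = 1.297.
F_nw = 0.6 × 490 × 1.297 = 381.4 MPa.
φR_n = 0.75 × 381.4 × 3846 × 10⁻³ = 1100 kN.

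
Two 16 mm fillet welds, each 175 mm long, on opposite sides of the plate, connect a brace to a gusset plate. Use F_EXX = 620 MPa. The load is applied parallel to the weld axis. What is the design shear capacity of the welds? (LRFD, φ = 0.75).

φR_n ≈ 1100 kN

Effective throat t_e = 0.707 × 16 = 11.31 mm.
Total length L = 350 mm; A_we = 11.31 × 350 = 3959 mm².
F_nw = 0.6 F_EXX = 0.6 × 620 = 372 MPa.
φR_n = 0.75 × 372 × 3959 × 10⁻³ = 1105 kN.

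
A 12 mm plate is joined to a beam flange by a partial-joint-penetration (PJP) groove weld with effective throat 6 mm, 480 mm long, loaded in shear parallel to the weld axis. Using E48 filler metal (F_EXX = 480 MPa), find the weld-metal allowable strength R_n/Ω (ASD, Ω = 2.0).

Effective throat (given) t_e = 6 mm.
A_we = 6 × 480 = 2880 mm².
F_nw = 0.6 F_EXX = 288 MPa.
R_n/Ω = (288 × 2880) / 2.0 × 10⁻³ = 414.7 kN.

R_n/Ω ≈ 415 kN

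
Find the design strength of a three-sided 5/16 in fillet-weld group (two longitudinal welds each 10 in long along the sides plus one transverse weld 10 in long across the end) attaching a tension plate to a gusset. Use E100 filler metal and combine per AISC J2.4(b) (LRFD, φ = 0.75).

E100XX → F_EXX = 100 ksi.
t_e = 0.707 × 0.3125 = 0.2209 in.
R_nwl = 0.6 × 100 × 0.2209 × 20 = 265.1 kip (longitudinal, 2 welds).
R_nwt = 0.6 × 100 × 0.2209 × 10 = 132.6 kip (transverse, base value).
(i) R_nwl + R_nwt = 397.7 kip; (ii) 0.85 R_nwl + 1.5 R_nwt = 424.2 kip.
R_n = max = 424.2 kip [governs: (ii)]; φR_n = 318.1 kip.

φR_n ≈ 318 kip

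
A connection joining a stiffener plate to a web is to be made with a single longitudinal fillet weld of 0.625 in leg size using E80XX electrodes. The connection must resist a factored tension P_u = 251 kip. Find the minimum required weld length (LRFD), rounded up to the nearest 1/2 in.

E80XX → F_EXX = 80 ksi.
Throat t_e = 0.707 × 0.625 = 0.4419 in.
φr_n = 0.75 × 0.6 × 80 × 0.4419 = 15.91 kip/in.
L_req = P_u / φr_n = 251 / 15.91 = 15.78 in total.
Round up → use L = 16 in.

L = 16 in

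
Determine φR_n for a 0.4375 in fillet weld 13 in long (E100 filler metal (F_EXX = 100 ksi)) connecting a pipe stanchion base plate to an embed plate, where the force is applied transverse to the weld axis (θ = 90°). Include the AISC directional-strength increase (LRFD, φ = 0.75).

t_e = 0.707 × 0.4375 = 0.3093 in; A_we = 0.3093 × 13 = 4.021 in².
Directional factor: 1.0 + 0.5 sin^1.5(90°) = 1.5.
F_nw = 0.6 × 100 × 1.5 = 90 ksi.
φR_n = 0.75 × 90 × 4.021 = 271.4 kip.

φR_n ≈ 271 kip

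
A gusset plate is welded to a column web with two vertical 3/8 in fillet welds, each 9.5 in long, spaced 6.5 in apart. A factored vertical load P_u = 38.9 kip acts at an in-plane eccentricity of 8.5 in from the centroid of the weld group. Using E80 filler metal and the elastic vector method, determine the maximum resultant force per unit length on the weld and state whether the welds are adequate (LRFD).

E80XX → F_EXX = 80 ksi.
Total weld length L_w = 19 in. Treat welds as unit-width lines.
Polar moment about centroid: J = 2[d³/12 + d(b/2)²] = 2[9.5³/12 + 9.5×3.25²] = 343.6 in³.
Direct shear f_v = P/L_w = 38.9 / 19 = 2.047 kip/in (vertical).
Torsion M = P·e = 38.9 × 8.5 = 330.65 kip·in.
Critical point at (x, y) = (3.25, 4.75) from centroid. f_tx = M·y/J = 4.571 kip/in; f_ty = M·x/J = 3.128 kip/in.
Resultant f_max = √[f_tx² + (f_v + f_ty)²] = √[4.571² + (2.047 + 3.128)²] = 6.905 kip/in.
Capacity per unit length: φr_n = 0.75 × 0.6 × 80 × (0.707 × 0.375) = 9.544 kip/in.
6.905 ≤ 9.544 → adequate.

f_max ≈ 6.9 kip/in; adequate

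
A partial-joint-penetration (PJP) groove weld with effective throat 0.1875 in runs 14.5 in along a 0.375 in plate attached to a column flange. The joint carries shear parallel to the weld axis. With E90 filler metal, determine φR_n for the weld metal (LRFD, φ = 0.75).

φR_n ≈ 110 kip

E90XX → F_EXX = 90 ksi.
Effective throat (given) t_e = 0.1875 in.
A_we = 0.1875 × 14.5 = 2.719 in².
F_nw = 0.6 F_EXX = 54 ksi.
φR_n = 0.75 × 54 × 2.719 = 110.1 kip.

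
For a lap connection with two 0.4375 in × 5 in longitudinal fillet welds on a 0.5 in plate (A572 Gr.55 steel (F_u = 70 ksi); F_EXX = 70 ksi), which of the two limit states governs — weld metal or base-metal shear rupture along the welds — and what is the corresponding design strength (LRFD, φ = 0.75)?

t_e = 0.707 × 0.4375 = 0.3093 in; L = 10 in.
Weld metal: φR_n = 0.75 × 0.6 × 70 × 0.3093 × 10 = 97.43 kip.
Base metal (shear rupture): φR_n = 0.75 × 0.6 × 70 × 0.5 × 10 = 157.5 kip.
Governing: weld metal.

φR_n ≈ 97.4 kip (weld metal governs)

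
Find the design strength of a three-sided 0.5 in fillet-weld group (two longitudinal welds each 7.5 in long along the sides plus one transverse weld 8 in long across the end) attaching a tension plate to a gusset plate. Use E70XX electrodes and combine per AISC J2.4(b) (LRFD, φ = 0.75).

φR_n ≈ 276 kips

E70XX → F_EXX = 70 ksi.
t_e = 0.707 × 0.5 = 0.3535 in.
R_nwl = 0.6 × 70 × 0.3535 × 15 = 222.7 kips (longitudinal, 2 welds).
R_nwt = 0.6 × 70 × 0.3535 × 8 = 118.8 kips (transverse, base value).
(i) R_nwl + R_nwt = 341.5 kips; (ii) 0.85 R_nwl + 1.5 R_nwt = 367.5 kips.
R_n = max = 367.5 kips [governs: (ii)]; φR_n = 275.6 kips.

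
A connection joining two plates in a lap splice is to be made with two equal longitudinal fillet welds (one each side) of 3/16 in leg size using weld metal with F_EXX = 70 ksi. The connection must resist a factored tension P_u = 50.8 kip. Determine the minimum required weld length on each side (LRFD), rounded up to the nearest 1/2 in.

L = 6.5 in on each side

Throat t_e = 0.707 × 0.1875 = 0.1326 in.
φr_n = 0.75 × 0.6 × 70 × 0.1326 = 4.176 kip/in.
L_req = P_u / φr_n = 50.8 / 4.176 = 12.17 in total.
Per side: 12.17 / 2 = 6.083 in.
Round up → use L = 6.5 in on each side.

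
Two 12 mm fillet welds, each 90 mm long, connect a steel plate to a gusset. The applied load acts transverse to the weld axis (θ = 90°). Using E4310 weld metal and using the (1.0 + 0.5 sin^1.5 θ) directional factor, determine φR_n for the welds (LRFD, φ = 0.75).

E43XX → F_EXX = 430 MPa.
t_e = 0.707 × 12 = 8.484 mm; A_we = 8.484 × 180 = 1527 mm².
Directional factor: 1.0 + 0.5 sin^1.5(90°) = 1.5.
F_nw = 0.6 × 430 × 1.5 = 387 MPa.
φR_n = 0.75 × 387 × 1527 × 10⁻³ = 443.2 kN.

φR_n ≈ 443 kN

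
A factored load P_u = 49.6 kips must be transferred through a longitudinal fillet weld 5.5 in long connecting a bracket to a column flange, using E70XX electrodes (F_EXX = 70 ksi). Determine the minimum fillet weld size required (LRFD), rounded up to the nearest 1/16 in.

w = 7/16 in

Total weld length L = 5.5 in.
Required throat t_e = P_u / (φ × 0.6 F_EXX × L) = 49.6 / (0.75 × 0.6 × 70 × 5.5) = 0.2863 in.
Required leg w = t_e / 0.707 = 0.4049 in → use 7/16 in.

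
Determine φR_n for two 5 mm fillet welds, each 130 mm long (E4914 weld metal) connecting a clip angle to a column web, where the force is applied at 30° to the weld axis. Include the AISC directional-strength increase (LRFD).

E49XX → F_EXX = 490 MPa.
t_e = 0.707 × 5 = 3.535 mm; A_we = 3.535 × 260 = 919.1 mm².
Directional factor: 1.0 + 0.5 sin^1.5(30°) = 1.177.
F_nw = 0.6 × 490 × 1.177 = 346 MPa.
φR_n = 0.75 × 346 × 919.1 × 10⁻³ = 238.5 kN.

φR_n ≈ 238 kN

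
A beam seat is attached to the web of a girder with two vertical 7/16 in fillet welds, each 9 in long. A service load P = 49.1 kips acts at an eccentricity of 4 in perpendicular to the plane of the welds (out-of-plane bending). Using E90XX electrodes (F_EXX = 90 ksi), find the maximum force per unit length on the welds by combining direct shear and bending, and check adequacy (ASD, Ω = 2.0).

f_max ≈ 7.77 kip/in; adequate

L_w = 2 × 9 = 18 in; section modulus (unit throat) S = 2 × L²/6 = 27 in².
Direct shear f_v = P/L_w = 49.1/18 = 2.728 kip/in.
Moment M = P × e = 49.1 × 4 = 196.4 kip·in; bending f_b = M/S = 7.274 kip/in.
f_max = √(f_v² + f_b²) = √(2.728² + 7.274²) = 7.769 kip/in.
r_n/Ω = (1/2.0) × 0.6 × 90 × (0.707 × 0.4375) = 8.351 kip/in → adequate.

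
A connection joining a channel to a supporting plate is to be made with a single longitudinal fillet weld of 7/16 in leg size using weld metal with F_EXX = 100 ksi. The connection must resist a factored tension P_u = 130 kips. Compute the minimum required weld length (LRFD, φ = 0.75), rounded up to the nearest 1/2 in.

Throat t_e = 0.707 × 0.4375 = 0.3093 in.
φr_n = 0.75 × 0.6 × 100 × 0.3093 = 13.92 kips/in.
L_req = P_u / φr_n = 130 / 13.92 = 9.34 in total.
Round up → use L = 9.5 in.

L = 9.5 in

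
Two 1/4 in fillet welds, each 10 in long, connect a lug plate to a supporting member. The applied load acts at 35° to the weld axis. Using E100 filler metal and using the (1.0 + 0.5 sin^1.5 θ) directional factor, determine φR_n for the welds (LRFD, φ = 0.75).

φR_n ≈ 194 kip

E100XX → F_EXX = 100 ksi.
t_e = 0.707 × 0.25 = 0.1767 in; A_we = 0.1767 × 20 = 3.535 in².
Directional factor: 1.0 + 0.5 sin^1.5(35°) = 1.217.
F_nw = 0.6 × 100 × 1.217 = 73.03 ksi.
φR_n = 0.75 × 73.03 × 3.535 = 193.6 kip.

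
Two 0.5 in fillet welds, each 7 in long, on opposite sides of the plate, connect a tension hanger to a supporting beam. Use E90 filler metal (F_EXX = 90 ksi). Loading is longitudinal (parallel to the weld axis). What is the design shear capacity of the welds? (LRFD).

φR_n ≈ 200 kip

Effective throat t_e = 0.707 × 0.5 = 0.3535 in.
Total length L = 14 in; A_we = 0.3535 × 14 = 4.949 in².
F_nw = 0.6 F_EXX = 0.6 × 90 = 54 ksi.
φR_n = 0.75 × 54 × 4.949 = 200.4 kip.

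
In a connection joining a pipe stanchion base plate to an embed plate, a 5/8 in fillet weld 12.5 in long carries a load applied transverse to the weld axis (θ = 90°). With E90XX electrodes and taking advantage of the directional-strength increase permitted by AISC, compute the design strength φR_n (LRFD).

E90XX → F_EXX = 90 ksi.
t_e = 0.707 × 0.625 = 0.4419 in; A_we = 0.4419 × 12.5 = 5.523 in².
Directional factor: 1.0 + 0.5 sin^1.5(90°) = 1.5.
F_nw = 0.6 × 90 × 1.5 = 81 ksi.
φR_n = 0.75 × 81 × 5.523 = 335.5 kips.

φR_n ≈ 336 kips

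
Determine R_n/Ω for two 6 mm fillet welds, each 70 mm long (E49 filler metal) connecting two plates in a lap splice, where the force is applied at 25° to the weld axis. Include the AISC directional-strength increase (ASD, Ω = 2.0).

E49XX → F_EXX = 490 MPa.
t_e = 0.707 × 6 = 4.242 mm; A_we = 4.242 × 140 = 593.9 mm².
Directional factor: 1.0 + 0.5 sin^1.5(25°) = 1.137.
F_nw = 0.6 × 490 × 1.137 = 334.4 MPa.
R_n/Ω = (334.4 × 593.9) / 2.0 × 10⁻³ = 99.29 kN.

R_n/Ω ≈ 99.3 kN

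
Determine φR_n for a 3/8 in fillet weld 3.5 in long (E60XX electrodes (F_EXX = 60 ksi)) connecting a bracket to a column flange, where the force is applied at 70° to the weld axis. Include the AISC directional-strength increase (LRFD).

t_e = 0.707 × 0.375 = 0.2651 in; A_we = 0.2651 × 3.5 = 0.9279 in².
Directional factor: 1.0 + 0.5 sin^1.5(70°) = 1.455.
F_nw = 0.6 × 60 × 1.455 = 52.4 ksi.
φR_n = 0.75 × 52.4 × 0.9279 = 36.47 kip.

φR_n ≈ 36.5 kip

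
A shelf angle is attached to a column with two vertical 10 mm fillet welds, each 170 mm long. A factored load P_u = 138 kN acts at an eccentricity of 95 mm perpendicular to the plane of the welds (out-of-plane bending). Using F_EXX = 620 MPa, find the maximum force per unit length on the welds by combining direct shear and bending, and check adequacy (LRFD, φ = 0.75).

L_w = 2 × 170 = 340 mm; section modulus (unit throat) S = 2 × L²/6 = 9633 mm².
Direct shear f_v = P/L_w = 138×10³/340 = 405.9 N/mm.
Moment M = P × e = 138×10³ × 95 = 13110000 N·mm; bending f_b = M/S = 1361 N/mm.
f_max = √(f_v² + f_b²) = √(405.9² + 1361²) = 1420 N/mm.
φr_n = 0.75 × 0.6 × 620 × (0.707 × 10) = 1973 N/mm → adequate.

f_max ≈ 1420 N/mm; adequate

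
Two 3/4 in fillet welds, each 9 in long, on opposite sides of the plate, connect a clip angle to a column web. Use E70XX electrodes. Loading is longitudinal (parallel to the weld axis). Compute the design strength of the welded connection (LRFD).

E70XX → F_EXX = 70 ksi.
Effective throat t_e = 0.707 × 0.75 = 0.5302 in.
Total length L = 18 in; A_we = 0.5302 × 18 = 9.544 in².
F_nw = 0.6 F_EXX = 0.6 × 70 = 42 ksi.
φR_n = 0.75 × 42 × 9.544 = 300.7 kips.

φR_n ≈ 301 kips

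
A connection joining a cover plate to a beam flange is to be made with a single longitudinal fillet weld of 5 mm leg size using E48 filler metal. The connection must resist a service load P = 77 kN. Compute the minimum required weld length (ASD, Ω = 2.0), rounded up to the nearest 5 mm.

L = 155 mm

E48XX → F_EXX = 480 MPa.
Throat t_e = 0.707 × 5 = 3.535 mm.
r_n/Ω = (0.6 × 480 × 3.535) / 2.0 = 509 N/mm = 0.509 kN/mm.
L_req = P / (r_n/Ω) = 77 / 0.509 = 151.3 mm total.
Round up → use L = 155 mm.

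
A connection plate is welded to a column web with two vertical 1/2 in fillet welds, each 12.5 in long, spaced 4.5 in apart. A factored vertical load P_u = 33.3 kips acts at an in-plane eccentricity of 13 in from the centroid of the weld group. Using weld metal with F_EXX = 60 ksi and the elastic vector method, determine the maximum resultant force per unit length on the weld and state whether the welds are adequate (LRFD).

Total weld length L_w = 25 in. Treat welds as unit-width lines.
Polar moment about centroid: J = 2[d³/12 + d(b/2)²] = 2[12.5³/12 + 12.5×2.25²] = 452.1 in³.
Direct shear f_v = P/L_w = 33.3 / 25 = 1.332 kip/in (vertical).
Torsion M = P·e = 33.3 × 13 = 432.9 kip·in.
Critical point at (x, y) = (2.25, 6.25) from centroid. f_tx = M·y/J = 5.985 kip/in; f_ty = M·x/J = 2.155 kip/in.
Resultant f_max = √[f_tx² + (f_v + f_ty)²] = √[5.985² + (1.332 + 2.155)²] = 6.926 kip/in.
Capacity per unit length: φr_n = 0.75 × 0.6 × 60 × (0.707 × 0.5) = 9.544 kip/in.
6.926 ≤ 9.544 → adequate.

f_max ≈ 6.93 kip/in; adequate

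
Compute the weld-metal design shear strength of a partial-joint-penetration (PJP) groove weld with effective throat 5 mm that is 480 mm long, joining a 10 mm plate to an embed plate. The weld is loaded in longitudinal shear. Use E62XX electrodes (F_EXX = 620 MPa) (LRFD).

φR_n ≈ 670 kN

Effective throat (given) t_e = 5 mm.
A_we = 5 × 480 = 2400 mm².
F_nw = 0.6 F_EXX = 372 MPa.
φR_n = 0.75 × 372 × 2400 × 10⁻³ = 669.6 kN.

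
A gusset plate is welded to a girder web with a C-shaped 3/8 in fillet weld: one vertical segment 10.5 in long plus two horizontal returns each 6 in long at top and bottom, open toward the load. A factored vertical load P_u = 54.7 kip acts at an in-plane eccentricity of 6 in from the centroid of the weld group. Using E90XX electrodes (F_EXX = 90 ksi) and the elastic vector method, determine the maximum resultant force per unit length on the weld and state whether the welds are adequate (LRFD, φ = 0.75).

f_max ≈ 6.22 kip/in; adequate

Total weld length L_w = 22.5 in. Treat welds as unit-width lines.
Centroid: x̄ = 2×6×3 / 22.5 = 1.6 in from the vertical weld.
Polar moment about centroid: J = I_x + I_y = [10.5³/12 + 2×6×5.25²] + [10.5×1.6² + 2(6³/12 + 6×1.4²)] = 513.6 in³.
Direct shear f_v = P/L_w = 54.7 / 22.5 = 2.431 kip/in (vertical).
Torsion M = P·e = 54.7 × 6 = 328.2 kip·in.
Critical point at (x, y) = (4.4, 5.25) from centroid. f_tx = M·y/J = 3.355 kip/in; f_ty = M·x/J = 2.812 kip/in.
Resultant f_max = √[f_tx² + (f_v + f_ty)²] = √[3.355² + (2.431 + 2.812)²] = 6.224 kip/in.
Capacity per unit length: φr_n = 0.75 × 0.6 × 90 × (0.707 × 0.375) = 10.74 kip/in.
6.224 ≤ 10.74 → adequate.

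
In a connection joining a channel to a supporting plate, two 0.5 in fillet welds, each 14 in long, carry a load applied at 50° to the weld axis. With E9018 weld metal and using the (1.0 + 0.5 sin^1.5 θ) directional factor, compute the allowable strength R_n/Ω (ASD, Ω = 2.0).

E90XX → F_EXX = 90 ksi.
t_e = 0.707 × 0.5 = 0.3535 in; A_we = 0.3535 × 28 = 9.898 in².
Directional factor: 1.0 + 0.5 sin^1.5(50°) = 1.335.
F_nw = 0.6 × 90 × 1.335 = 72.1 ksi.
R_n/Ω = (72.1 × 9.898) / 2.0 = 356.8 kips.

R_n/Ω ≈ 357 kips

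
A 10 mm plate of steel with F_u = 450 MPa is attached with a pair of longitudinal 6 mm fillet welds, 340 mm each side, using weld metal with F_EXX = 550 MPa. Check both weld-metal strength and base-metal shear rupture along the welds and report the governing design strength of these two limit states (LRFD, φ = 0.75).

t_e = 0.707 × 6 = 4.242 mm; L = 680 mm.
Weld metal: φR_n = 0.75 × 0.6 × 550 × 4.242 × 680 × 10⁻³ = 713.9 kN.
Base metal (shear rupture): φR_n = 0.75 × 0.6 × 450 × 10 × 680 × 10⁻³ = 1377 kN.
Governing: weld metal.

φR_n ≈ 714 kN (weld metal governs)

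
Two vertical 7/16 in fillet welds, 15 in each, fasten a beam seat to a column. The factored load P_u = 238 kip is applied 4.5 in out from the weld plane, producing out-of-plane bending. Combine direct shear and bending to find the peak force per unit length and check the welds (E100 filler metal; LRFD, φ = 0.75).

f_max ≈ 16.3 kip/in; NOT adequate

E100XX → F_EXX = 100 ksi.
L_w = 2 × 15 = 30 in; section modulus (unit throat) S = 2 × L²/6 = 75 in².
Direct shear f_v = P/L_w = 238/30 = 7.933 kip/in.
Moment M = P × e = 238 × 4.5 = 1071 kip·in; bending f_b = M/S = 14.28 kip/in.
f_max = √(f_v² + f_b²) = √(7.933² + 14.28²) = 16.34 kip/in.
φr_n = 0.75 × 0.6 × 100 × (0.707 × 0.4375) = 13.92 kip/in → NOT adequate.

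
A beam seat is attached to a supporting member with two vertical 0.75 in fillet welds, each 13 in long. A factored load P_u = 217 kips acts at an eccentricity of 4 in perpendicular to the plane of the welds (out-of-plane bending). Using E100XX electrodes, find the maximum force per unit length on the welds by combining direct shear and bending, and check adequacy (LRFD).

E100XX → F_EXX = 100 ksi.
L_w = 2 × 13 = 26 in; section modulus (unit throat) S = 2 × L²/6 = 56.33 in².
Direct shear f_v = P/L_w = 217/26 = 8.346 kip/in.
Moment M = P × e = 217 × 4 = 868 kip·in; bending f_b = M/S = 15.41 kip/in.
f_max = √(f_v² + f_b²) = √(8.346² + 15.41²) = 17.52 kip/in.
φr_n = 0.75 × 0.6 × 100 × (0.707 × 0.75) = 23.86 kip/in → adequate.

f_max ≈ 17.5 kip/in; adequate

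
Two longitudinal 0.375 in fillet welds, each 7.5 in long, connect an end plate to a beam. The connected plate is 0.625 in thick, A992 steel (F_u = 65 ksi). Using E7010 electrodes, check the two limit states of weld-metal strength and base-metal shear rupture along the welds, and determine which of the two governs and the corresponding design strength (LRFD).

φR_n ≈ 125 kips (weld metal governs)

E70XX → F_EXX = 70 ksi.
t_e = 0.707 × 0.375 = 0.2651 in; L = 15 in.
Weld metal: φR_n = 0.75 × 0.6 × 70 × 0.2651 × 15 = 125.3 kips.
Base metal (shear rupture): φR_n = 0.75 × 0.6 × 65 × 0.625 × 15 = 274.2 kips.
Governing: weld metal.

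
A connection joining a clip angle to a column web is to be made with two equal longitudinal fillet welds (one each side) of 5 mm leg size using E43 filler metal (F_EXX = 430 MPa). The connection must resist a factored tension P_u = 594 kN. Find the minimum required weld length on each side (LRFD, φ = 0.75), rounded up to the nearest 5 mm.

L = 435 mm on each side

Throat t_e = 0.707 × 5 = 3.535 mm.
φr_n = 0.75 × 0.6 × 430 × 3.535 × 10⁻³ = 0.684 kN/mm.
L_req = P_u / φr_n = 594 / 0.684 = 868.4 mm total.
Per side: 868.4 / 2 = 434.2 mm.
Round up → use L = 435 mm on each side.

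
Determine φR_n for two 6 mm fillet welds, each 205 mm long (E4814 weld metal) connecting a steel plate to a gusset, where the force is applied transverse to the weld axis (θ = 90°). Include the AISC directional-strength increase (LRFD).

φR_n ≈ 564 kN

E48XX → F_EXX = 480 MPa.
t_e = 0.707 × 6 = 4.242 mm; A_we = 4.242 × 410 = 1739 mm².
Directional factor: 1.0 + 0.5 sin^1.5(90°) = 1.5.
F_nw = 0.6 × 480 × 1.5 = 432 MPa.
φR_n = 0.75 × 432 × 1739 × 10⁻³ = 563.5 kN.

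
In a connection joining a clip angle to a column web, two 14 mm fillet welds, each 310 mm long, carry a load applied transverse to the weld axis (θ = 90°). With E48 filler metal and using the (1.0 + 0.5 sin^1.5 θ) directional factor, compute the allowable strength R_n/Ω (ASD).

E48XX → F_EXX = 480 MPa.
t_e = 0.707 × 14 = 9.898 mm; A_we = 9.898 × 620 = 6137 mm².
Directional factor: 1.0 + 0.5 sin^1.5(90°) = 1.5.
F_nw = 0.6 × 480 × 1.5 = 432 MPa.
R_n/Ω = (432 × 6137) / 2.0 × 10⁻³ = 1326 kN.

R_n/Ω ≈ 1330 kN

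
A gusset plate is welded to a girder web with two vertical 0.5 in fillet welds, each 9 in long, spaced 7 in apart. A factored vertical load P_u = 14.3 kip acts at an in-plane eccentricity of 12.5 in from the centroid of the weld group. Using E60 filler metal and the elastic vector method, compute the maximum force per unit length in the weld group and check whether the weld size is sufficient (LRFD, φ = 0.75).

f_max ≈ 3.52 kip/in; adequate

E60XX → F_EXX = 60 ksi.
Total weld length L_w = 18 in. Treat welds as unit-width lines.
Polar moment about centroid: J = 2[d³/12 + d(b/2)²] = 2[9³/12 + 9×3.5²] = 342 in³.
Direct shear f_v = P/L_w = 14.3 / 18 = 0.7944 kip/in (vertical).
Torsion M = P·e = 14.3 × 12.5 = 178.75 kip·in.
Critical point at (x, y) = (3.5, 4.5) from centroid. f_tx = M·y/J = 2.352 kip/in; f_ty = M·x/J = 1.829 kip/in.
Resultant f_max = √[f_tx² + (f_v + f_ty)²] = √[2.352² + (0.7944 + 1.829)²] = 3.524 kip/in.
Capacity per unit length: φr_n = 0.75 × 0.6 × 60 × (0.707 × 0.5) = 9.544 kip/in.
3.524 ≤ 9.544 → adequate.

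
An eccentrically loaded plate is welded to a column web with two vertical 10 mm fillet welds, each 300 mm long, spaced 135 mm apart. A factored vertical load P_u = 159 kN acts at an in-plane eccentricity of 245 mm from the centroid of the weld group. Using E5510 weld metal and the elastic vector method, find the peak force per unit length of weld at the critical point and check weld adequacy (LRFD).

f_max ≈ 1020 N/mm; adequate

E55XX → F_EXX = 550 MPa.
Total weld length L_w = 600 mm. Treat welds as unit-width lines.
Polar moment about centroid: J = 2[d³/12 + d(b/2)²] = 2[300³/12 + 300×67.5²] = 7234000 mm³.
Direct shear f_v = P/L_w = 159×10³ / 600 = 265 N/mm (vertical).
Torsion M = P·e = 159×10³ × 245 = 38955000 N·mm.
Critical point at (x, y) = (67.5, 150) from centroid. f_tx = M·y/J = 807.8 N/mm; f_ty = M·x/J = 363.5 N/mm.
Resultant f_max = √[f_tx² + (f_v + f_ty)²] = √[807.8² + (265 + 363.5)²] = 1023 N/mm.
Capacity per unit length: φr_n = 0.75 × 0.6 × 550 × (0.707 × 10) = 1750 N/mm.
1023 ≤ 1750 → adequate.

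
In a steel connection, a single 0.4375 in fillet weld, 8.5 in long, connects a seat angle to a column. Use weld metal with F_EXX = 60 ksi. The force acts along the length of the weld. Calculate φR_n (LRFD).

Effective throat t_e = 0.707 × 0.4375 = 0.3093 in.
Total length L = 8.5 in; A_we = 0.3093 × 8.5 = 2.629 in².
F_nw = 0.6 F_EXX = 0.6 × 60 = 36 ksi.
φR_n = 0.75 × 36 × 2.629 = 70.99 kips.

φR_n ≈ 71 kips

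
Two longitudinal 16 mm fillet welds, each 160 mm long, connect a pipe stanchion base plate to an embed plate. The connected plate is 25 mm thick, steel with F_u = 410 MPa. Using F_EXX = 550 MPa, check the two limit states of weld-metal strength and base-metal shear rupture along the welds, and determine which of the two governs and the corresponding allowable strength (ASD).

R_n/Ω ≈ 597 kN (weld metal governs)

t_e = 0.707 × 16 = 11.31 mm; L = 320 mm.
Weld metal: R_n/Ω = (1/2.0) × 0.6 × 550 × 11.31 × 320 × 10⁻³ = 597.3 kN.
Base metal (shear rupture): R_n/Ω = (1/2.0) × 0.6 × 410 × 25 × 320 × 10⁻³ = 984 kN.
Governing: weld metal.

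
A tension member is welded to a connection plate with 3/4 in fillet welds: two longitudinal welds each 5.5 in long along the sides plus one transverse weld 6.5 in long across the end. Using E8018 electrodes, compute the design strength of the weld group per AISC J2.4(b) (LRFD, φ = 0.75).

E80XX → F_EXX = 80 ksi.
t_e = 0.707 × 0.75 = 0.5302 in.
R_nwl = 0.6 × 80 × 0.5302 × 11 = 280 kips (longitudinal, 2 welds).
R_nwt = 0.6 × 80 × 0.5302 × 6.5 = 165.4 kips (transverse, base value).
(i) R_nwl + R_nwt = 445.4 kips; (ii) 0.85 R_nwl + 1.5 R_nwt = 486.1 kips.
R_n = max = 486.1 kips [governs: (ii)]; φR_n = 364.6 kips.

φR_n ≈ 365 kips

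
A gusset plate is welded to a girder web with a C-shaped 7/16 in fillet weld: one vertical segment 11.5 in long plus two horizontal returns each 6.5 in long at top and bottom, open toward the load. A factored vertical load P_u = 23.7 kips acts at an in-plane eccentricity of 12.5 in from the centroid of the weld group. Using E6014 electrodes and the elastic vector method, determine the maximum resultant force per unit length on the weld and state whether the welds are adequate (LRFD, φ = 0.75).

f_max ≈ 4.01 kip/in; adequate

E60XX → F_EXX = 60 ksi.
Total weld length L_w = 24.5 in. Treat welds as unit-width lines.
Centroid: x̄ = 2×6.5×3.25 / 24.5 = 1.724 in from the vertical weld.
Polar moment about centroid: J = I_x + I_y = [11.5³/12 + 2×6.5×5.75²] + [11.5×1.724² + 2(6.5³/12 + 6.5×1.526²)] = 666.8 in³.
Direct shear f_v = P/L_w = 23.7 / 24.5 = 0.9673 kip/in (vertical).
Torsion M = P·e = 23.7 × 12.5 = 296.25 kip·in.
Critical point at (x, y) = (4.776, 5.75) from centroid. f_tx = M·y/J = 2.555 kip/in; f_ty = M·x/J = 2.122 kip/in.
Resultant f_max = √[f_tx² + (f_v + f_ty)²] = √[2.555² + (0.9673 + 2.122)²] = 4.009 kip/in.
Capacity per unit length: φr_n = 0.75 × 0.6 × 60 × (0.707 × 0.4375) = 8.351 kip/in.
4.009 ≤ 8.351 → adequate.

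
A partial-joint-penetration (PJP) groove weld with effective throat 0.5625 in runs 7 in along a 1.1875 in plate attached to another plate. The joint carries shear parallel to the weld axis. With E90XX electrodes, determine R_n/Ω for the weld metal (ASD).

E90XX → F_EXX = 90 ksi.
Effective throat (given) t_e = 0.5625 in.
A_we = 0.5625 × 7 = 3.938 in².
F_nw = 0.6 F_EXX = 54 ksi.
R_n/Ω = (54 × 3.938) / 2.0 = 106.3 kip.

R_n/Ω ≈ 106 kip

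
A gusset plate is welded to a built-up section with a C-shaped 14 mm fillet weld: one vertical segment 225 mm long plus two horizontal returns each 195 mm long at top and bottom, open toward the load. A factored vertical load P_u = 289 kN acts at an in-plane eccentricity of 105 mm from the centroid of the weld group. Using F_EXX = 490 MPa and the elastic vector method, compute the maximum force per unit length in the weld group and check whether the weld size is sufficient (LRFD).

f_max ≈ 1030 N/mm; adequate

Total weld length L_w = 615 mm. Treat welds as unit-width lines.
Centroid: x̄ = 2×195×97.5 / 615 = 61.83 mm from the vertical weld.
Polar moment about centroid: J = I_x + I_y = [225³/12 + 2×195×112.5²] + [225×61.83² + 2(195³/12 + 195×35.67²)] = 8477000 mm³.
Direct shear f_v = P/L_w = 289×10³ / 615 = 469.9 N/mm (vertical).
Torsion M = P·e = 289×10³ × 105 = 30345000 N·mm.
Critical point at (x, y) = (133.2, 112.5) from centroid. f_tx = M·y/J = 402.7 N/mm; f_ty = M·x/J = 476.7 N/mm.
Resultant f_max = √[f_tx² + (f_v + f_ty)²] = √[402.7² + (469.9 + 476.7)²] = 1029 N/mm.
Capacity per unit length: φr_n = 0.75 × 0.6 × 490 × (0.707 × 14) = 2183 N/mm.
1029 ≤ 2183 → adequate.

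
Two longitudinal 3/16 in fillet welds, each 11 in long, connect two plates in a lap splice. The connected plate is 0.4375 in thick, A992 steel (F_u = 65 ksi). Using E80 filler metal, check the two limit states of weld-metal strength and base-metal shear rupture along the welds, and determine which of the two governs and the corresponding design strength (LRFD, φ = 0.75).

φR_n ≈ 105 kip (weld metal governs)

E80XX → F_EXX = 80 ksi.
t_e = 0.707 × 0.1875 = 0.1326 in; L = 22 in.
Weld metal: φR_n = 0.75 × 0.6 × 80 × 0.1326 × 22 = 105 kip.
Base metal (shear rupture): φR_n = 0.75 × 0.6 × 65 × 0.4375 × 22 = 281.5 kip.
Governing: weld metal.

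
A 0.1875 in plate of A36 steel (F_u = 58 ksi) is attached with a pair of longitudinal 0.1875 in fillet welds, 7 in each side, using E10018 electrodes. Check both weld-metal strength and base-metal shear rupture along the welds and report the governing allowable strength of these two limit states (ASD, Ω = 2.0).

R_n/Ω ≈ 45.7 kip (base-metal shear rupture governs)

E100XX → F_EXX = 100 ksi.
t_e = 0.707 × 0.1875 = 0.1326 in; L = 14 in.
Weld metal: R_n/Ω = (1/2.0) × 0.6 × 100 × 0.1326 × 14 = 55.68 kip.
Base metal (shear rupture): R_n/Ω = (1/2.0) × 0.6 × 58 × 0.1875 × 14 = 45.67 kip.
Governing: base-metal shear rupture.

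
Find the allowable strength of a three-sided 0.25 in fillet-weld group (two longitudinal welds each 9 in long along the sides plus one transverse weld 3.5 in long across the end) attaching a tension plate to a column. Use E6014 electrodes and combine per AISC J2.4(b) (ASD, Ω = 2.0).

E60XX → F_EXX = 60 ksi.
t_e = 0.707 × 0.25 = 0.1767 in.
R_nwl = 0.6 × 60 × 0.1767 × 18 = 114.5 kips (longitudinal, 2 welds).
R_nwt = 0.6 × 60 × 0.1767 × 3.5 = 22.27 kips (transverse, base value).
(i) R_nwl + R_nwt = 136.8 kips; (ii) 0.85 R_nwl + 1.5 R_nwt = 130.8 kips.
R_n = max = 136.8 kips [governs: (i)]; R_n/Ω = 68.4 kips.

R_n/Ω ≈ 68.4 kips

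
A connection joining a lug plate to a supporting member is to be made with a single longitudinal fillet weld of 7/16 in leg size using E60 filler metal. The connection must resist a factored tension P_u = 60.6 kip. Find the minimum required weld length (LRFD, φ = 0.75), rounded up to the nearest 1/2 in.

E60XX → F_EXX = 60 ksi.
Throat t_e = 0.707 × 0.4375 = 0.3093 in.
φr_n = 0.75 × 0.6 × 60 × 0.3093 = 8.351 kip/in.
L_req = P_u / φr_n = 60.6 / 8.351 = 7.256 in total.
Round up → use L = 7.5 in.

L = 7.5 in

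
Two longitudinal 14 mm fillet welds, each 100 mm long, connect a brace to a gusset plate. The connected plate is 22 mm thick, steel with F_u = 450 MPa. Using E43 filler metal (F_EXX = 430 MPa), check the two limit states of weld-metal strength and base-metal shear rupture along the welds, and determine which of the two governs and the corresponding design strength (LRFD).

φR_n ≈ 383 kN (weld metal governs)

t_e = 0.707 × 14 = 9.898 mm; L = 200 mm.
Weld metal: φR_n = 0.75 × 0.6 × 430 × 9.898 × 200 × 10⁻³ = 383.1 kN.
Base metal (shear rupture): φR_n = 0.75 × 0.6 × 450 × 22 × 200 × 10⁻³ = 891 kN.
Governing: weld metal.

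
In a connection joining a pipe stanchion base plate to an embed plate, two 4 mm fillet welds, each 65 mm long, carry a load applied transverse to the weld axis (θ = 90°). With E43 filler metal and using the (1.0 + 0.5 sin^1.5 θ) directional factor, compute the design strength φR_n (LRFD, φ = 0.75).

E43XX → F_EXX = 430 MPa.
t_e = 0.707 × 4 = 2.828 mm; A_we = 2.828 × 130 = 367.6 mm².
Directional factor: 1.0 + 0.5 sin^1.5(90°) = 1.5.
F_nw = 0.6 × 430 × 1.5 = 387 MPa.
φR_n = 0.75 × 387 × 367.6 × 10⁻³ = 106.7 kN.

φR_n ≈ 107 kN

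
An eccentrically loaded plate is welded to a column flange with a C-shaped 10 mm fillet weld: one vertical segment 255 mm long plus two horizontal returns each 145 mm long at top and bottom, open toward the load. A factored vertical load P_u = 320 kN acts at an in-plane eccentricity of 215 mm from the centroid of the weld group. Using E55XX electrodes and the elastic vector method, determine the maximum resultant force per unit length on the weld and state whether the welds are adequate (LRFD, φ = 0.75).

f_max ≈ 1990 N/mm; NOT adequate

E55XX → F_EXX = 550 MPa.
Total weld length L_w = 545 mm. Treat welds as unit-width lines.
Centroid: x̄ = 2×145×72.5 / 545 = 38.58 mm from the vertical weld.
Polar moment about centroid: J = I_x + I_y = [255³/12 + 2×145×127.5²] + [255×38.58² + 2(145³/12 + 145×33.92²)] = 7317000 mm³.
Direct shear f_v = P/L_w = 320×10³ / 545 = 587.2 N/mm (vertical).
Torsion M = P·e = 320×10³ × 215 = 68800000 N·mm.
Critical point at (x, y) = (106.4, 127.5) from centroid. f_tx = M·y/J = 1199 N/mm; f_ty = M·x/J = 1001 N/mm.
Resultant f_max = √[f_tx² + (f_v + f_ty)²] = √[1199² + (587.2 + 1001)²] = 1989 N/mm.
Capacity per unit length: φr_n = 0.75 × 0.6 × 550 × (0.707 × 10) = 1750 N/mm.
1989 > 1750 → NOT adequate.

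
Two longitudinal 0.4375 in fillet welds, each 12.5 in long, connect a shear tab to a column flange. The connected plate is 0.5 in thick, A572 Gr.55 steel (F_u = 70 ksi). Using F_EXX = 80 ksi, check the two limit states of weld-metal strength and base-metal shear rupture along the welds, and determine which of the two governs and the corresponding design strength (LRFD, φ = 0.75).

φR_n ≈ 278 kip (weld metal governs)

t_e = 0.707 × 0.4375 = 0.3093 in; L = 25 in.
Weld metal: φR_n = 0.75 × 0.6 × 80 × 0.3093 × 25 = 278.4 kip.
Base metal (shear rupture): φR_n = 0.75 × 0.6 × 70 × 0.5 × 25 = 393.8 kip.
Governing: weld metal.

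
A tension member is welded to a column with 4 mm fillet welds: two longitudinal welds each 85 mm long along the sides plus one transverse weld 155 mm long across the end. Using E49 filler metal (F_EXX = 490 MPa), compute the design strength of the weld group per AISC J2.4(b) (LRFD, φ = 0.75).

t_e = 0.707 × 4 = 2.828 mm.
R_nwl = 0.6 × 490 × 2.828 × 170 × 10⁻³ = 141.3 kN (longitudinal, 2 welds).
R_nwt = 0.6 × 490 × 2.828 × 155 × 10⁻³ = 128.9 kN (transverse, base value).
(i) R_nwl + R_nwt = 270.2 kN; (ii) 0.85 R_nwl + 1.5 R_nwt = 313.4 kN.
R_n = max = 313.4 kN [governs: (ii)]; φR_n = 235.1 kN.

φR_n ≈ 235 kN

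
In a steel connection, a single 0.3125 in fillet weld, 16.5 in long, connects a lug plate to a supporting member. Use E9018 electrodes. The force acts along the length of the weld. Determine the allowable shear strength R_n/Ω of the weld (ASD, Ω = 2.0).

R_n/Ω ≈ 98.4 kip

E90XX → F_EXX = 90 ksi.
Effective throat t_e = 0.707 × 0.3125 = 0.2209 in.
Total length L = 16.5 in; A_we = 0.2209 × 16.5 = 3.645 in².
F_nw = 0.6 F_EXX = 0.6 × 90 = 54 ksi.
R_n = 54 × 3.645 = 196.9 kip; R_n/Ω = 196.9/2.0 = 98.43 kip.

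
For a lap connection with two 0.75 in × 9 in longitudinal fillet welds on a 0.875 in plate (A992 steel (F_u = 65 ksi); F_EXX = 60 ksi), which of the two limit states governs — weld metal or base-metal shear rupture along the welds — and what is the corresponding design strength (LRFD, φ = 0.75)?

φR_n ≈ 258 kip (weld metal governs)

t_e = 0.707 × 0.75 = 0.5302 in; L = 18 in.
Weld metal: φR_n = 0.75 × 0.6 × 60 × 0.5302 × 18 = 257.7 kip.
Base metal (shear rupture): φR_n = 0.75 × 0.6 × 65 × 0.875 × 18 = 460.7 kip.
Governing: weld metal.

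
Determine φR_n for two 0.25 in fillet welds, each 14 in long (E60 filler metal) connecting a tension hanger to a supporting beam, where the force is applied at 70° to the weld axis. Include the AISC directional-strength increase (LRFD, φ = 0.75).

E60XX → F_EXX = 60 ksi.
t_e = 0.707 × 0.25 = 0.1767 in; A_we = 0.1767 × 28 = 4.949 in².
Directional factor: 1.0 + 0.5 sin^1.5(70°) = 1.455.
F_nw = 0.6 × 60 × 1.455 = 52.4 ksi.
φR_n = 0.75 × 52.4 × 4.949 = 194.5 kips.

φR_n ≈ 194 kips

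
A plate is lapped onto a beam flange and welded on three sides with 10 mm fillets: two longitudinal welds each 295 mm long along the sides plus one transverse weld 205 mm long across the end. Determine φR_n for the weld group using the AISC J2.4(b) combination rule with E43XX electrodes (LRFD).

φR_n ≈ 1110 kN

E43XX → F_EXX = 430 MPa.
t_e = 0.707 × 10 = 7.07 mm.
R_nwl = 0.6 × 430 × 7.07 × 590 × 10⁻³ = 1076 kN (longitudinal, 2 welds).
R_nwt = 0.6 × 430 × 7.07 × 205 × 10⁻³ = 373.9 kN (transverse, base value).
(i) R_nwl + R_nwt = 1450 kN; (ii) 0.85 R_nwl + 1.5 R_nwt = 1476 kN.
R_n = max = 1476 kN [governs: (ii)]; φR_n = 1107 kN.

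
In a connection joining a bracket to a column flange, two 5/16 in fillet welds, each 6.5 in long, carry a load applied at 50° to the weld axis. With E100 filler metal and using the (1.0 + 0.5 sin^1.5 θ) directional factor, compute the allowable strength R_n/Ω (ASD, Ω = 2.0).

R_n/Ω ≈ 115 kips

E100XX → F_EXX = 100 ksi.
t_e = 0.707 × 0.3125 = 0.2209 in; A_we = 0.2209 × 13 = 2.872 in².
Directional factor: 1.0 + 0.5 sin^1.5(50°) = 1.335.
F_nw = 0.6 × 100 × 1.335 = 80.11 ksi.
R_n/Ω = (80.11 × 2.872) / 2.0 = 115.1 kips.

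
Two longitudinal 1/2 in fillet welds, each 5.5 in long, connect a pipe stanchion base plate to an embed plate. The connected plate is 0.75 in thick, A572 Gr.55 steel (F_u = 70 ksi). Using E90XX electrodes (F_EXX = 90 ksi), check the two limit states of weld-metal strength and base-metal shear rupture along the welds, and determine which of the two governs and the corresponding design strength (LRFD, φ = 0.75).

t_e = 0.707 × 0.5 = 0.3535 in; L = 11 in.
Weld metal: φR_n = 0.75 × 0.6 × 90 × 0.3535 × 11 = 157.5 kip.
Base metal (shear rupture): φR_n = 0.75 × 0.6 × 70 × 0.75 × 11 = 259.9 kip.
Governing: weld metal.

φR_n ≈ 157 kip (weld metal governs)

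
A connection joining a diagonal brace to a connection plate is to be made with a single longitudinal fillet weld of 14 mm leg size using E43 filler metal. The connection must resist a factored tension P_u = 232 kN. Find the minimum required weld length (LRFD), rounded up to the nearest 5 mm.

L = 125 mm

E43XX → F_EXX = 430 MPa.
Throat t_e = 0.707 × 14 = 9.898 mm.
φr_n = 0.75 × 0.6 × 430 × 9.898 × 10⁻³ = 1.915 kN/mm.
L_req = P_u / φr_n = 232 / 1.915 = 121.1 mm total.
Round up → use L = 125 mm.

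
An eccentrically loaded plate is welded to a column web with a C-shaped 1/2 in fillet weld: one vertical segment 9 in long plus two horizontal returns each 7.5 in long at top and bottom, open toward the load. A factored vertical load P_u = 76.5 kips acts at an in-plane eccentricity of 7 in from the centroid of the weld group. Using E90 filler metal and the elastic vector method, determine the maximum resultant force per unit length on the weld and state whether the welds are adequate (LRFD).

E90XX → F_EXX = 90 ksi.
Total weld length L_w = 24 in. Treat welds as unit-width lines.
Centroid: x̄ = 2×7.5×3.75 / 24 = 2.344 in from the vertical weld.
Polar moment about centroid: J = I_x + I_y = [9³/12 + 2×7.5×4.5²] + [9×2.344² + 2(7.5³/12 + 7.5×1.406²)] = 513.9 in³.
Direct shear f_v = P/L_w = 76.5 / 24 = 3.188 kip/in (vertical).
Torsion M = P·e = 76.5 × 7 = 535.5 kip·in.
Critical point at (x, y) = (5.156, 4.5) from centroid. f_tx = M·y/J = 4.689 kip/in; f_ty = M·x/J = 5.373 kip/in.
Resultant f_max = √[f_tx² + (f_v + f_ty)²] = √[4.689² + (3.188 + 5.373)²] = 9.76 kip/in.
Capacity per unit length: φr_n = 0.75 × 0.6 × 90 × (0.707 × 0.5) = 14.32 kip/in.
9.76 ≤ 14.32 → adequate.

f_max ≈ 9.76 kip/in; adequate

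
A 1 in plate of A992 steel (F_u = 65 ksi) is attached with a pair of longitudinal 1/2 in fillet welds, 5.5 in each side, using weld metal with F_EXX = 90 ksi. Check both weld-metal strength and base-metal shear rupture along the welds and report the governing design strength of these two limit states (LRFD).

t_e = 0.707 × 0.5 = 0.3535 in; L = 11 in.
Weld metal: φR_n = 0.75 × 0.6 × 90 × 0.3535 × 11 = 157.5 kips.
Base metal (shear rupture): φR_n = 0.75 × 0.6 × 65 × 1 × 11 = 321.8 kips.
Governing: weld metal.

φR_n ≈ 157 kips (weld metal governs)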